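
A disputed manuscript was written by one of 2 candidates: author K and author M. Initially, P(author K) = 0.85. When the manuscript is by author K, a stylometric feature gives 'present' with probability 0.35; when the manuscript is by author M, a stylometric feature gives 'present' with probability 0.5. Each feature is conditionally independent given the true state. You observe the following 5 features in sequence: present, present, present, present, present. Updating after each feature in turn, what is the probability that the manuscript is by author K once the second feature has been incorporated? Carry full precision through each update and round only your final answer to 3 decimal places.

After 'present': P(author K) = 0.35·0.8500 / (0.35·0.8500 + 0.5·0.1500) ≈ 0.7987
After 'present': P(author K) = 0.35·0.7987 / (0.35·0.7987 + 0.5·0.2013) ≈ 0.7352

0.735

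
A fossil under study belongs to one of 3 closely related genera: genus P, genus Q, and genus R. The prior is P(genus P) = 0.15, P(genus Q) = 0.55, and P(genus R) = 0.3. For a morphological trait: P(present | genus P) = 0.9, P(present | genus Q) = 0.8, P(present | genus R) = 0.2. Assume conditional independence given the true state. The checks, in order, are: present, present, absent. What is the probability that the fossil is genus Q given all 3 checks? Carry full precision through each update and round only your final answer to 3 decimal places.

After 'present': normaliser = 0.9·0.1500 + 0.8·0.5500 + 0.2·0.3000; P(genus P) ≈ 0.2126, P(genus Q) ≈ 0.6929, P(genus R) ≈ 0.0945
After 'present': normaliser = 0.9·0.2126 + 0.8·0.6929 + 0.2·0.0945; P(genus P) ≈ 0.2503, P(genus Q) ≈ 0.7250, P(genus R) ≈ 0.0247
After 'absent': normaliser = 0.1·0.2503 + 0.2·0.7250 + 0.8·0.0247; P(genus P) ≈ 0.1319, P(genus Q) ≈ 0.7640, P(genus R) ≈ 0.1042

0.764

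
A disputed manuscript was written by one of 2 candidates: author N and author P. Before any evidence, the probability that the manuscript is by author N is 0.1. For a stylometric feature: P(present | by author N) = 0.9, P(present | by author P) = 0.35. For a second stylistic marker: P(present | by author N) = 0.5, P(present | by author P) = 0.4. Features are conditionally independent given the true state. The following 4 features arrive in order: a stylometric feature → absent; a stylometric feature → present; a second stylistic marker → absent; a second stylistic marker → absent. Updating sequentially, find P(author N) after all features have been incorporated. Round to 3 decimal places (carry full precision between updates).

0.030

After a stylometric feature='absent': P(author N) = 0.1·0.1000 / (0.1·0.1000 + 0.65·0.9000) ≈ 0.0168
After a stylometric feature='present': P(author N) = 0.9·0.0168 / (0.9·0.0168 + 0.35·0.9832) ≈ 0.0421
After a second stylistic marker='absent': P(author N) = 0.5·0.0421 / (0.5·0.0421 + 0.6·0.9579) ≈ 0.0353
After a second stylistic marker='absent': P(author N) = 0.5·0.0353 / (0.5·0.0353 + 0.6·0.9647) ≈ 0.0296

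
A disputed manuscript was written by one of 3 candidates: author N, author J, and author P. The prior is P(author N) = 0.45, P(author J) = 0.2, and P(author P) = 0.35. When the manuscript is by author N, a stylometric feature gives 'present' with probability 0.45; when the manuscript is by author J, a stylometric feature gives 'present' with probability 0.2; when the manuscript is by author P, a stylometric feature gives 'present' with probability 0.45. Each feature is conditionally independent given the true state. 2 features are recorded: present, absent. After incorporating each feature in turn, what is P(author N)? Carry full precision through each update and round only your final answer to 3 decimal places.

After 'present': normaliser = 0.45·0.4500 + 0.2·0.2000 + 0.45·0.3500; P(author N) ≈ 0.5062, P(author J) ≈ 0.1000, P(author P) ≈ 0.3937
After 'absent': normaliser = 0.55·0.5062 + 0.8·0.1000 + 0.55·0.3937; P(author N) ≈ 0.4842, P(author J) ≈ 0.1391, P(author P) ≈ 0.3766

0.484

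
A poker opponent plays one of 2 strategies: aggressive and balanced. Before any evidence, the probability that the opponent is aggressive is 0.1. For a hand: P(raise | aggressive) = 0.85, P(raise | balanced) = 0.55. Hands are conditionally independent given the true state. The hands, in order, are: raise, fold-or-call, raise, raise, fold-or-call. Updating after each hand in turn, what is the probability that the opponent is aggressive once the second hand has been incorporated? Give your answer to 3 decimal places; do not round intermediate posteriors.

0.054

Each posterior becomes the prior for the next update.
After 'raise': P(aggressive) = 0.85·0.1000 / (0.85·0.1000 + 0.55·0.9000) ≈ 0.1466
After 'fold-or-call': P(aggressive) = 0.15·0.1466 / (0.15·0.1466 + 0.45·0.8534) ≈ 0.0541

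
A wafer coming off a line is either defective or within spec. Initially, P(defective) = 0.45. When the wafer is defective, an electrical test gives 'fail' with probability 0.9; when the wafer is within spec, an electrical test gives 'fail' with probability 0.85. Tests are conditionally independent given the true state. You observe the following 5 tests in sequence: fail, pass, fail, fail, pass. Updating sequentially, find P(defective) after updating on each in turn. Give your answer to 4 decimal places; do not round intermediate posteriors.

0.3015

After 'fail': P(defective) = 0.9·0.4500 / (0.9·0.4500 + 0.85·0.5500) ≈ 0.4642
After 'pass': P(defective) = 0.1·0.4642 / (0.1·0.4642 + 0.15·0.5358) ≈ 0.3661
After 'fail': P(defective) = 0.9·0.3661 / (0.9·0.3661 + 0.85·0.6339) ≈ 0.3795
After 'fail': P(defective) = 0.9·0.3795 / (0.9·0.3795 + 0.85·0.6205) ≈ 0.3930
After 'pass': P(defective) = 0.1·0.3930 / (0.1·0.3930 + 0.15·0.6070) ≈ 0.3015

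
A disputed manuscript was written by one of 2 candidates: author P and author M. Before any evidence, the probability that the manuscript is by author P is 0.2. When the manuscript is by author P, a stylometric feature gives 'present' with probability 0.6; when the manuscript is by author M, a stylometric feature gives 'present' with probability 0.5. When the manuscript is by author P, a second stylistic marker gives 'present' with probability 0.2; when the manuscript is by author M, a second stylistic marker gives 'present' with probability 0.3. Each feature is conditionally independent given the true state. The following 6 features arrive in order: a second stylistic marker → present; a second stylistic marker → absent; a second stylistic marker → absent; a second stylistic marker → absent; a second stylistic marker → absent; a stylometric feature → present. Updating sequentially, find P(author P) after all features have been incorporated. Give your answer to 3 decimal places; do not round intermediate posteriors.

After a second stylistic marker='present': P(author P) = 0.2·0.2000 / (0.2·0.2000 + 0.3·0.8000) ≈ 0.1429
After a second stylistic marker='absent': P(author P) = 0.8·0.1429 / (0.8·0.1429 + 0.7·0.8571) ≈ 0.1600
After a second stylistic marker='absent': P(author P) = 0.8·0.1600 / (0.8·0.1600 + 0.7·0.8400) ≈ 0.1788
After a second stylistic marker='absent': P(author P) = 0.8·0.1788 / (0.8·0.1788 + 0.7·0.8212) ≈ 0.1992
After a second stylistic marker='absent': P(author P) = 0.8·0.1992 / (0.8·0.1992 + 0.7·0.8008) ≈ 0.2214
After a stylometric feature='present': P(author P) = 0.6·0.2214 / (0.6·0.2214 + 0.5·0.7786) ≈ 0.2544

0.254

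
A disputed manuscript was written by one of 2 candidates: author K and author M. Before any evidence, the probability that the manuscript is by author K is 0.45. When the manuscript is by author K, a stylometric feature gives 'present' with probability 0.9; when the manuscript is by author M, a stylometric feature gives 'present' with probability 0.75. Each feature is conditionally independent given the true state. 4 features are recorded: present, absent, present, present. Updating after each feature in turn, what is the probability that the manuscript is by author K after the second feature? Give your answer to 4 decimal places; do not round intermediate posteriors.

After 'present': P(author K) = 0.9·0.4500 / (0.9·0.4500 + 0.75·0.5500) ≈ 0.4954
After 'absent': P(author K) = 0.1·0.4954 / (0.1·0.4954 + 0.25·0.5046) ≈ 0.2820

0.2820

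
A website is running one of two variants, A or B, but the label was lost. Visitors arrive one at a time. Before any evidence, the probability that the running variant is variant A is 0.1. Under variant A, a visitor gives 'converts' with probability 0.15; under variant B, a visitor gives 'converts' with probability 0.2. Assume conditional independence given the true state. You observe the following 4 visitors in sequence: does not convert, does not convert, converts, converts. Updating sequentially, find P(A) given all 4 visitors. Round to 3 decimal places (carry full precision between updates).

0.066

Apply Bayes' rule sequentially, carrying P(A) forward.
After 'does not convert': P(A) = 0.85·0.1000 / (0.85·0.1000 + 0.8·0.9000) ≈ 0.1056
After 'does not convert': P(A) = 0.85·0.1056 / (0.85·0.1056 + 0.8·0.8944) ≈ 0.1115
After 'converts': P(A) = 0.15·0.1115 / (0.15·0.1115 + 0.2·0.8885) ≈ 0.0860
After 'converts': P(A) = 0.15·0.0860 / (0.15·0.0860 + 0.2·0.9140) ≈ 0.0659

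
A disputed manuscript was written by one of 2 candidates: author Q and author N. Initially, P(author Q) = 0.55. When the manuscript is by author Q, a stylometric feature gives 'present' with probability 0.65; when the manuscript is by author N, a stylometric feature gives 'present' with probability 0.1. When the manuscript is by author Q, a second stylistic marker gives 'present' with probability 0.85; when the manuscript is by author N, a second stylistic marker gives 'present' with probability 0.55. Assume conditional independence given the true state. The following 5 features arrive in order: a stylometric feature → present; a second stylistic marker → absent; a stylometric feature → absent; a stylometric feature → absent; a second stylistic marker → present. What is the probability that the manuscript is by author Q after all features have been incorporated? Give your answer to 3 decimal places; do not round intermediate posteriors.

0.382

After a stylometric feature='present': P(author Q) = 0.65·0.5500 / (0.65·0.5500 + 0.1·0.4500) ≈ 0.8882
After a second stylistic marker='absent': P(author Q) = 0.15·0.8882 / (0.15·0.8882 + 0.45·0.1118) ≈ 0.7259
After a stylometric feature='absent': P(author Q) = 0.35·0.7259 / (0.35·0.7259 + 0.9·0.2741) ≈ 0.5073
After a stylometric feature='absent': P(author Q) = 0.35·0.5073 / (0.35·0.5073 + 0.9·0.4927) ≈ 0.2860
After a second stylistic marker='present': P(author Q) = 0.85·0.2860 / (0.85·0.2860 + 0.55·0.7140) ≈ 0.3823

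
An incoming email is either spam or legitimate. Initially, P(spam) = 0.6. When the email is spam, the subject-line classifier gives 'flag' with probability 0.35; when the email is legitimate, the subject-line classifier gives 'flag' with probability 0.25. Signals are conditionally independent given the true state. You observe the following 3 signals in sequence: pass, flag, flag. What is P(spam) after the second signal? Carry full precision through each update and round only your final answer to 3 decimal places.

0.645

After 'pass': P(spam) = 0.65·0.6000 / (0.65·0.6000 + 0.75·0.4000) ≈ 0.5652
After 'flag': P(spam) = 0.35·0.5652 / (0.35·0.5652 + 0.25·0.4348) ≈ 0.6454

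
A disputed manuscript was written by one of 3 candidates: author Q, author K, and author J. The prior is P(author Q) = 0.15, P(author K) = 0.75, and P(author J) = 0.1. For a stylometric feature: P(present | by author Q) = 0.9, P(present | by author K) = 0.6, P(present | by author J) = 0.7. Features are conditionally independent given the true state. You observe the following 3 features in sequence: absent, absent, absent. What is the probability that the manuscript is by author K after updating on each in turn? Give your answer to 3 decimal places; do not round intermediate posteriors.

0.944

After 'absent': normaliser = 0.1·0.1500 + 0.4·0.7500 + 0.3·0.1000; P(author Q) ≈ 0.0435, P(author K) ≈ 0.8696, P(author J) ≈ 0.0870
After 'absent': normaliser = 0.1·0.0435 + 0.4·0.8696 + 0.3·0.0870; P(author Q) ≈ 0.0115, P(author K) ≈ 0.9195, P(author J) ≈ 0.0690
After 'absent': normaliser = 0.1·0.0115 + 0.4·0.9195 + 0.3·0.0690; P(author Q) ≈ 0.0029, P(author K) ≈ 0.9440, P(author J) ≈ 0.0531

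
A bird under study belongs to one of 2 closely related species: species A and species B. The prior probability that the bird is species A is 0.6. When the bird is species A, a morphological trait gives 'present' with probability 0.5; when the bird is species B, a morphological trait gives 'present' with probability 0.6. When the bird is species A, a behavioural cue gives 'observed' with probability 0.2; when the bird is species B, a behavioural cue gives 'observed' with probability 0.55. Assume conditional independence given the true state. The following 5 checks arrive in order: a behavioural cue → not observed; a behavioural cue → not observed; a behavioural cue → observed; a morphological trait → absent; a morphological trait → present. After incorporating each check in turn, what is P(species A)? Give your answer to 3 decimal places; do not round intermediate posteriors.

After a behavioural cue='not observed': P(species A) = 0.8·0.6000 / (0.8·0.6000 + 0.45·0.4000) ≈ 0.7273
After a behavioural cue='not observed': P(species A) = 0.8·0.7273 / (0.8·0.7273 + 0.45·0.2727) ≈ 0.8258
After a behavioural cue='observed': P(species A) = 0.2·0.8258 / (0.2·0.8258 + 0.55·0.1742) ≈ 0.6329
After a morphological trait='absent': P(species A) = 0.5·0.6329 / (0.5·0.6329 + 0.4·0.3671) ≈ 0.6830
After a morphological trait='present': P(species A) = 0.5·0.6830 / (0.5·0.6830 + 0.6·0.3170) ≈ 0.6423

0.642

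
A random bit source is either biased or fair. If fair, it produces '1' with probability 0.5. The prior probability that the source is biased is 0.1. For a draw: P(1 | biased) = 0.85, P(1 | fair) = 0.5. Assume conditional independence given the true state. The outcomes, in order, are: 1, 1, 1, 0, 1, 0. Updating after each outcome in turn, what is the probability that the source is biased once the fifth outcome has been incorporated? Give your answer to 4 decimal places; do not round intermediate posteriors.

After '1': P(biased) = 0.85·0.1000 / (0.85·0.1000 + 0.5·0.9000) ≈ 0.1589
After '1': P(biased) = 0.85·0.1589 / (0.85·0.1589 + 0.5·0.8411) ≈ 0.2431
After '1': P(biased) = 0.85·0.2431 / (0.85·0.2431 + 0.5·0.7569) ≈ 0.3531
After '0': P(biased) = 0.15·0.3531 / (0.15·0.3531 + 0.5·0.6469) ≈ 0.1407
After '1': P(biased) = 0.85·0.1407 / (0.85·0.1407 + 0.5·0.8593) ≈ 0.2178

0.2178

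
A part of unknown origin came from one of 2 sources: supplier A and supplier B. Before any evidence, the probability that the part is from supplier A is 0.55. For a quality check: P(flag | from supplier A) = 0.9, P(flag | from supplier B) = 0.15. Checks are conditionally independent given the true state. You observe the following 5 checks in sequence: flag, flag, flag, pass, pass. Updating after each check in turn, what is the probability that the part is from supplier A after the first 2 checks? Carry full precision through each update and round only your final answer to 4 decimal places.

Apply Bayes' rule sequentially, carrying P(supplier A) forward.
After 'flag': P(supplier A) = 0.9·0.5500 / (0.9·0.5500 + 0.15·0.4500) ≈ 0.8800
After 'flag': P(supplier A) = 0.9·0.8800 / (0.9·0.8800 + 0.15·0.1200) ≈ 0.9778

0.9778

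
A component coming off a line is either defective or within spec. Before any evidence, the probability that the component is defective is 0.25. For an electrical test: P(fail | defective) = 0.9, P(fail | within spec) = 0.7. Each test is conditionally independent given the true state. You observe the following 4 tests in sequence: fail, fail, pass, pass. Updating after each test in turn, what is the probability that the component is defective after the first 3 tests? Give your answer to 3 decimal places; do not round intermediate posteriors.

Each posterior becomes the prior for the next update.
After 'fail': P(defective) = 0.9·0.2500 / (0.9·0.2500 + 0.7·0.7500) ≈ 0.3000
After 'fail': P(defective) = 0.9·0.3000 / (0.9·0.3000 + 0.7·0.7000) ≈ 0.3553
After 'pass': P(defective) = 0.1·0.3553 / (0.1·0.3553 + 0.3·0.6447) ≈ 0.1552

0.155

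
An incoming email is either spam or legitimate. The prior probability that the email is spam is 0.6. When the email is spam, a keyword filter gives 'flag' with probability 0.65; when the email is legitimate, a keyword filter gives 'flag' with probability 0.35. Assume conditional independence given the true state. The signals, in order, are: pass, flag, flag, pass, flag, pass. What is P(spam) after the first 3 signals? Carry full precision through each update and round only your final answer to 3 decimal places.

0.736

Each posterior becomes the prior for the next update.
After 'pass': P(spam) = 0.35·0.6000 / (0.35·0.6000 + 0.65·0.4000) ≈ 0.4468
After 'flag': P(spam) = 0.65·0.4468 / (0.65·0.4468 + 0.35·0.5532) ≈ 0.6000
After 'flag': P(spam) = 0.65·0.6000 / (0.65·0.6000 + 0.35·0.4000) ≈ 0.7358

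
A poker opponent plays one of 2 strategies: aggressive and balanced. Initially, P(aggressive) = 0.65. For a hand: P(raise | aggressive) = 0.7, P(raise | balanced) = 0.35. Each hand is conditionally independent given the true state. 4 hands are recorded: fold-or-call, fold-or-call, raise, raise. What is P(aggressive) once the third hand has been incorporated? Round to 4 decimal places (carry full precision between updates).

0.4417

Apply Bayes' rule sequentially, carrying P(aggressive) forward.
After 'fold-or-call': P(aggressive) = 0.3·0.6500 / (0.3·0.6500 + 0.65·0.3500) ≈ 0.4615
After 'fold-or-call': P(aggressive) = 0.3·0.4615 / (0.3·0.4615 + 0.65·0.5385) ≈ 0.2835
After 'raise': P(aggressive) = 0.7·0.2835 / (0.7·0.2835 + 0.35·0.7165) ≈ 0.4417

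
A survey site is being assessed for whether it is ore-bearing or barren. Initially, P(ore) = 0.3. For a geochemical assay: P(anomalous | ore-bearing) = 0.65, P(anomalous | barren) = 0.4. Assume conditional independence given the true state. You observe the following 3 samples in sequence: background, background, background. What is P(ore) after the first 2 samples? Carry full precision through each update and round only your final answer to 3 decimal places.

Apply Bayes' rule sequentially, carrying P(ore) forward.
After 'background': P(ore) = 0.35·0.3000 / (0.35·0.3000 + 0.6·0.7000) ≈ 0.2000
After 'background': P(ore) = 0.35·0.2000 / (0.35·0.2000 + 0.6·0.8000) ≈ 0.1273

0.127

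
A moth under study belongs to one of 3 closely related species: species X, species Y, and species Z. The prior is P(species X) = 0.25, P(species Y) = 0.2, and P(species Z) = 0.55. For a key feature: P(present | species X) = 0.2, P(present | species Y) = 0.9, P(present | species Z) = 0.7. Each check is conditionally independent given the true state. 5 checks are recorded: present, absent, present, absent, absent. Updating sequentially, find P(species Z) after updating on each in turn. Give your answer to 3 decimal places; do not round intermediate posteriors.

After 'present': normaliser = 0.2·0.2500 + 0.9·0.2000 + 0.7·0.5500; P(species X) ≈ 0.0813, P(species Y) ≈ 0.2927, P(species Z) ≈ 0.6260
After 'absent': normaliser = 0.8·0.0813 + 0.1·0.2927 + 0.3·0.6260; P(species X) ≈ 0.2305, P(species Y) ≈ 0.1037, P(species Z) ≈ 0.6657
After 'present': normaliser = 0.2·0.2305 + 0.9·0.1037 + 0.7·0.6657; P(species X) ≈ 0.0762, P(species Y) ≈ 0.1542, P(species Z) ≈ 0.7696
After 'absent': normaliser = 0.8·0.0762 + 0.1·0.1542 + 0.3·0.7696; P(species X) ≈ 0.1983, P(species Y) ≈ 0.0502, P(species Z) ≈ 0.7515
After 'absent': normaliser = 0.8·0.1983 + 0.1·0.0502 + 0.3·0.7515; P(species X) ≈ 0.4077, P(species Y) ≈ 0.0129, P(species Z) ≈ 0.5794

0.579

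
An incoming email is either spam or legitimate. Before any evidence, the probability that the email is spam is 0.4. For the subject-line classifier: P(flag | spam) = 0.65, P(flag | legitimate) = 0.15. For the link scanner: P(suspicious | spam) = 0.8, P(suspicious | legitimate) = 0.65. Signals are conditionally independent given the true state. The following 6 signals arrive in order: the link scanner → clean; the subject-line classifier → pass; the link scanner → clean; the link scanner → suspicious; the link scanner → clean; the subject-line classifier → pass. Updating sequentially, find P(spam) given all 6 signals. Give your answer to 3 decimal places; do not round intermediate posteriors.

Apply Bayes' rule sequentially, carrying P(spam) forward.
After the link scanner='clean': P(spam) = 0.2·0.4000 / (0.2·0.4000 + 0.35·0.6000) ≈ 0.2759
After the subject-line classifier='pass': P(spam) = 0.35·0.2759 / (0.35·0.2759 + 0.85·0.7241) ≈ 0.1356
After the link scanner='clean': P(spam) = 0.2·0.1356 / (0.2·0.1356 + 0.35·0.8644) ≈ 0.0823
After the link scanner='suspicious': P(spam) = 0.8·0.0823 / (0.8·0.0823 + 0.65·0.9177) ≈ 0.0994
After the link scanner='clean': P(spam) = 0.2·0.0994 / (0.2·0.0994 + 0.35·0.9006) ≈ 0.0593
After the subject-line classifier='pass': P(spam) = 0.35·0.0593 / (0.35·0.0593 + 0.85·0.9407) ≈ 0.0253

0.025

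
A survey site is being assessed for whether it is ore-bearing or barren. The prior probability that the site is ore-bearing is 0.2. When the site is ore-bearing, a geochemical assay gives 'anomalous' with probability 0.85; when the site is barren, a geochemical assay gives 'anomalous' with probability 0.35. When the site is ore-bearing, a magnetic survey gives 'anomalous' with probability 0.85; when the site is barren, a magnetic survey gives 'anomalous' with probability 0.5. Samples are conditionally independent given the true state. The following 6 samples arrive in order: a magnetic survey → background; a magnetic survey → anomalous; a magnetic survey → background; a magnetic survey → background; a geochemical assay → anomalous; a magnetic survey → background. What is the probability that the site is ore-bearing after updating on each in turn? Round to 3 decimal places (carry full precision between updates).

Each posterior becomes the prior for the next update.
After a magnetic survey='background': P(ore) = 0.15·0.2000 / (0.15·0.2000 + 0.5·0.8000) ≈ 0.0698
After a magnetic survey='anomalous': P(ore) = 0.85·0.0698 / (0.85·0.0698 + 0.5·0.9302) ≈ 0.1131
After a magnetic survey='background': P(ore) = 0.15·0.1131 / (0.15·0.1131 + 0.5·0.8869) ≈ 0.0368
After a magnetic survey='background': P(ore) = 0.15·0.0368 / (0.15·0.0368 + 0.5·0.9632) ≈ 0.0113
After a geochemical assay='anomalous': P(ore) = 0.85·0.0113 / (0.85·0.0113 + 0.35·0.9887) ≈ 0.0271
After a magnetic survey='background': P(ore) = 0.15·0.0271 / (0.15·0.0271 + 0.5·0.9729) ≈ 0.0083

0.008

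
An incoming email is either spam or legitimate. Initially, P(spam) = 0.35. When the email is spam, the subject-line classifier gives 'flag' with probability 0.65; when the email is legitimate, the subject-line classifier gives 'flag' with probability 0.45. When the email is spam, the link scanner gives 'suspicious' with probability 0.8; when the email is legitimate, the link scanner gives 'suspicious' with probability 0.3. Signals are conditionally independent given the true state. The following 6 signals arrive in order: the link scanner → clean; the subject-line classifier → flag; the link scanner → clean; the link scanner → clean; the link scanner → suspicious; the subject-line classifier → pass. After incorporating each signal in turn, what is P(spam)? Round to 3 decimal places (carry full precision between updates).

Apply Bayes' rule sequentially, carrying P(spam) forward.
After the link scanner='clean': P(spam) = 0.2·0.3500 / (0.2·0.3500 + 0.7·0.6500) ≈ 0.1333
After the subject-line classifier='flag': P(spam) = 0.65·0.1333 / (0.65·0.1333 + 0.45·0.8667) ≈ 0.1818
After the link scanner='clean': P(spam) = 0.2·0.1818 / (0.2·0.1818 + 0.7·0.8182) ≈ 0.0597
After the link scanner='clean': P(spam) = 0.2·0.0597 / (0.2·0.0597 + 0.7·0.9403) ≈ 0.0178
After the link scanner='suspicious': P(spam) = 0.8·0.0178 / (0.8·0.0178 + 0.3·0.9822) ≈ 0.0461
After the subject-line classifier='pass': P(spam) = 0.35·0.0461 / (0.35·0.0461 + 0.55·0.9539) ≈ 0.0299

0.030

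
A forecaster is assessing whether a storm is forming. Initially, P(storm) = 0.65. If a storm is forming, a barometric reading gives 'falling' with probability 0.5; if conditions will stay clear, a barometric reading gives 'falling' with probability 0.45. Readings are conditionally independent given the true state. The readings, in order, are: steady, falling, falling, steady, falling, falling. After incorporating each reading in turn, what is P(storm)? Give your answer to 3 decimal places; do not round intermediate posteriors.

Each posterior becomes the prior for the next update.
After 'steady': P(storm) = 0.5·0.6500 / (0.5·0.6500 + 0.55·0.3500) ≈ 0.6280
After 'falling': P(storm) = 0.5·0.6280 / (0.5·0.6280 + 0.45·0.3720) ≈ 0.6523
After 'falling': P(storm) = 0.5·0.6523 / (0.5·0.6523 + 0.45·0.3477) ≈ 0.6758
After 'steady': P(storm) = 0.5·0.6758 / (0.5·0.6758 + 0.55·0.3242) ≈ 0.6546
After 'falling': P(storm) = 0.5·0.6546 / (0.5·0.6546 + 0.45·0.3454) ≈ 0.6780
After 'falling': P(storm) = 0.5·0.6780 / (0.5·0.6780 + 0.45·0.3220) ≈ 0.7005

0.701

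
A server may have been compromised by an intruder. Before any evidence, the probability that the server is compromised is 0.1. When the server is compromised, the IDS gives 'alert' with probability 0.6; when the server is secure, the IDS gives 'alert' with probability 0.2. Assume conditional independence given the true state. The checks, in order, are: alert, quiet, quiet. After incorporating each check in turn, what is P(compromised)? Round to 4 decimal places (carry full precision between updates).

0.0769

Each posterior becomes the prior for the next update.
After 'alert': P(compromised) = 0.6·0.1000 / (0.6·0.1000 + 0.2·0.9000) ≈ 0.2500
After 'quiet': P(compromised) = 0.4·0.2500 / (0.4·0.2500 + 0.8·0.7500) ≈ 0.1429
After 'quiet': P(compromised) = 0.4·0.1429 / (0.4·0.1429 + 0.8·0.8571) ≈ 0.0769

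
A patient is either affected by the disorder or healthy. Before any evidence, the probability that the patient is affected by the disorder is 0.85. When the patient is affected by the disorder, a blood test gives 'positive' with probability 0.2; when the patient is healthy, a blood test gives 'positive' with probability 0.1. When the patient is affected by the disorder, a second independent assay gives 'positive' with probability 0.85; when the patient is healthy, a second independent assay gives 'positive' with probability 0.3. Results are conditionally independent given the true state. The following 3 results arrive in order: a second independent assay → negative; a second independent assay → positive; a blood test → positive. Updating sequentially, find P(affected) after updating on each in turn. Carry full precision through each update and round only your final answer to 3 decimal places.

Apply Bayes' rule sequentially, carrying P(affected) forward.
After a second independent assay='negative': P(affected) = 0.15·0.8500 / (0.15·0.8500 + 0.7·0.1500) ≈ 0.5484
After a second independent assay='positive': P(affected) = 0.85·0.5484 / (0.85·0.5484 + 0.3·0.4516) ≈ 0.7748
After a blood test='positive': P(affected) = 0.2·0.7748 / (0.2·0.7748 + 0.1·0.2252) ≈ 0.8731

0.873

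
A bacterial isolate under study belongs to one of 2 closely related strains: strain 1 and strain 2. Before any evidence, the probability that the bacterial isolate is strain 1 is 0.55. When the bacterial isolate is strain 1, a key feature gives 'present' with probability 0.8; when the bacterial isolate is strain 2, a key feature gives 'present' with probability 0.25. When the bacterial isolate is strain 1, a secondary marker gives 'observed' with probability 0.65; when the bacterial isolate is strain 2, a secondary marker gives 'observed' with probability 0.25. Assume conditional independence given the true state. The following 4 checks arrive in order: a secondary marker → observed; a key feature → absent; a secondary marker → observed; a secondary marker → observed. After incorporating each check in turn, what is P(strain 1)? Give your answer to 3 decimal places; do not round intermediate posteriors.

After a secondary marker='observed': P(strain 1) = 0.65·0.5500 / (0.65·0.5500 + 0.25·0.4500) ≈ 0.7606
After a key feature='absent': P(strain 1) = 0.2·0.7606 / (0.2·0.7606 + 0.75·0.2394) ≈ 0.4587
After a secondary marker='observed': P(strain 1) = 0.65·0.4587 / (0.65·0.4587 + 0.25·0.5413) ≈ 0.6878
After a secondary marker='observed': P(strain 1) = 0.65·0.6878 / (0.65·0.6878 + 0.25·0.3122) ≈ 0.8514

0.851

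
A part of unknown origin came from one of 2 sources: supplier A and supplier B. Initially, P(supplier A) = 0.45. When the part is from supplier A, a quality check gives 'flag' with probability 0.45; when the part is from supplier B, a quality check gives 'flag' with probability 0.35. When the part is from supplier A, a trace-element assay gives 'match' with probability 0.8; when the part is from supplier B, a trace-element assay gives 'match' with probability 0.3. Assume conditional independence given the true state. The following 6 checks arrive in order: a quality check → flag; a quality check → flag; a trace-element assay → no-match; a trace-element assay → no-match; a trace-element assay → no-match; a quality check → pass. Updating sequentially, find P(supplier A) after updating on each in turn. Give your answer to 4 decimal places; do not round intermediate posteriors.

Apply Bayes' rule sequentially, carrying P(supplier A) forward.
After a quality check='flag': P(supplier A) = 0.45·0.4500 / (0.45·0.4500 + 0.35·0.5500) ≈ 0.5127
After a quality check='flag': P(supplier A) = 0.45·0.5127 / (0.45·0.5127 + 0.35·0.4873) ≈ 0.5749
After a trace-element assay='no-match': P(supplier A) = 0.2·0.5749 / (0.2·0.5749 + 0.7·0.4251) ≈ 0.2787
After a trace-element assay='no-match': P(supplier A) = 0.2·0.2787 / (0.2·0.2787 + 0.7·0.7213) ≈ 0.0994
After a trace-element assay='no-match': P(supplier A) = 0.2·0.0994 / (0.2·0.0994 + 0.7·0.9006) ≈ 0.0306
After a quality check='pass': P(supplier A) = 0.55·0.0306 / (0.55·0.0306 + 0.65·0.9694) ≈ 0.0260

0.0260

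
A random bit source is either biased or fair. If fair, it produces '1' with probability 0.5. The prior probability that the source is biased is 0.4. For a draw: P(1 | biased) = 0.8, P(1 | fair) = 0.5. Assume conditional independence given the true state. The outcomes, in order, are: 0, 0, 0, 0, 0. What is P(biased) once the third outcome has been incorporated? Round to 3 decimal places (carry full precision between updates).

0.041

After '0': P(biased) = 0.2·0.4000 / (0.2·0.4000 + 0.5·0.6000) ≈ 0.2105
After '0': P(biased) = 0.2·0.2105 / (0.2·0.2105 + 0.5·0.7895) ≈ 0.0964
After '0': P(biased) = 0.2·0.0964 / (0.2·0.0964 + 0.5·0.9036) ≈ 0.0409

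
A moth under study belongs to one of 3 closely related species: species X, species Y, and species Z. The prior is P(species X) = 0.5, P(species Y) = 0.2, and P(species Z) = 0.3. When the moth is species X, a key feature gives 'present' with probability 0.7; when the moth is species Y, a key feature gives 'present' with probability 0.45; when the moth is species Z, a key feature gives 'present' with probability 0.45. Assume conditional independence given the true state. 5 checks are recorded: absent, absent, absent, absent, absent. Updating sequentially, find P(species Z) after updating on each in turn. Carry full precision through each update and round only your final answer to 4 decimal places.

0.5724

Each posterior becomes the prior for the next update.
After 'absent': normaliser = 0.3·0.5000 + 0.55·0.2000 + 0.55·0.3000; P(species X) ≈ 0.3529, P(species Y) ≈ 0.2588, P(species Z) ≈ 0.3882
After 'absent': normaliser = 0.3·0.3529 + 0.55·0.2588 + 0.55·0.3882; P(species X) ≈ 0.2293, P(species Y) ≈ 0.3083, P(species Z) ≈ 0.4624
After 'absent': normaliser = 0.3·0.2293 + 0.55·0.3083 + 0.55·0.4624; P(species X) ≈ 0.1396, P(species Y) ≈ 0.3441, P(species Z) ≈ 0.5162
After 'absent': normaliser = 0.3·0.1396 + 0.55·0.3441 + 0.55·0.5162; P(species X) ≈ 0.0813, P(species Y) ≈ 0.3675, P(species Z) ≈ 0.5512
After 'absent': normaliser = 0.3·0.0813 + 0.55·0.3675 + 0.55·0.5512; P(species X) ≈ 0.0461, P(species Y) ≈ 0.3816, P(species Z) ≈ 0.5724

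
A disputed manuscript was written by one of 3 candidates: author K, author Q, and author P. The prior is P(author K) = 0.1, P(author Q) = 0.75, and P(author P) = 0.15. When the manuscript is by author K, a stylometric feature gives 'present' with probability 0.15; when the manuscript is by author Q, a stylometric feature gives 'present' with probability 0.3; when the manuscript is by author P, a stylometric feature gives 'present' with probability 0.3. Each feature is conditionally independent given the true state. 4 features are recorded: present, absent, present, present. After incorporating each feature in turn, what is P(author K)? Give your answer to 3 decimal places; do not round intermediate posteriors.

0.017

After 'present': normaliser = 0.15·0.1000 + 0.3·0.7500 + 0.3·0.1500; P(author K) ≈ 0.0526, P(author Q) ≈ 0.7895, P(author P) ≈ 0.1579
After 'absent': normaliser = 0.85·0.0526 + 0.7·0.7895 + 0.7·0.1579; P(author K) ≈ 0.0632, P(author Q) ≈ 0.7807, P(author P) ≈ 0.1561
After 'present': normaliser = 0.15·0.0632 + 0.3·0.7807 + 0.3·0.1561; P(author K) ≈ 0.0326, P(author Q) ≈ 0.8061, P(author P) ≈ 0.1612
After 'present': normaliser = 0.15·0.0326 + 0.3·0.8061 + 0.3·0.1612; P(author K) ≈ 0.0166, P(author Q) ≈ 0.8195, P(author P) ≈ 0.1639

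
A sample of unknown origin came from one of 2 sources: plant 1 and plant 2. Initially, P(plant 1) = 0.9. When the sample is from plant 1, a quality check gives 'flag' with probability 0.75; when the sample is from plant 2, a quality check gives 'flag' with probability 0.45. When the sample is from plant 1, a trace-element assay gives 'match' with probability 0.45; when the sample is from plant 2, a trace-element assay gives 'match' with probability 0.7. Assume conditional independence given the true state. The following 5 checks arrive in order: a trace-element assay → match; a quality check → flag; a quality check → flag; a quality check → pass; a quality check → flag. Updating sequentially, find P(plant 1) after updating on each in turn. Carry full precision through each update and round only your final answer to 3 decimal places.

0.924

Apply Bayes' rule sequentially, carrying P(plant 1) forward.
After a trace-element assay='match': P(plant 1) = 0.45·0.9000 / (0.45·0.9000 + 0.7·0.1000) ≈ 0.8526
After a quality check='flag': P(plant 1) = 0.75·0.8526 / (0.75·0.8526 + 0.45·0.1474) ≈ 0.9060
After a quality check='flag': P(plant 1) = 0.75·0.9060 / (0.75·0.9060 + 0.45·0.0940) ≈ 0.9414
After a quality check='pass': P(plant 1) = 0.25·0.9414 / (0.25·0.9414 + 0.55·0.0586) ≈ 0.8796
After a quality check='flag': P(plant 1) = 0.75·0.8796 / (0.75·0.8796 + 0.45·0.1204) ≈ 0.9241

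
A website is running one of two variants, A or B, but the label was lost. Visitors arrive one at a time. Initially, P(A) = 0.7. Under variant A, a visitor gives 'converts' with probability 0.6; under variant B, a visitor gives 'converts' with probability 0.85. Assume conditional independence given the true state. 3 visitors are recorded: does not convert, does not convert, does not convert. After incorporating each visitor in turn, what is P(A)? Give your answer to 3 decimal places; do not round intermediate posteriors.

Apply Bayes' rule sequentially, carrying P(A) forward.
After 'does not convert': P(A) = 0.4·0.7000 / (0.4·0.7000 + 0.15·0.3000) ≈ 0.8615
After 'does not convert': P(A) = 0.4·0.8615 / (0.4·0.8615 + 0.15·0.1385) ≈ 0.9432
After 'does not convert': P(A) = 0.4·0.9432 / (0.4·0.9432 + 0.15·0.0568) ≈ 0.9779

0.978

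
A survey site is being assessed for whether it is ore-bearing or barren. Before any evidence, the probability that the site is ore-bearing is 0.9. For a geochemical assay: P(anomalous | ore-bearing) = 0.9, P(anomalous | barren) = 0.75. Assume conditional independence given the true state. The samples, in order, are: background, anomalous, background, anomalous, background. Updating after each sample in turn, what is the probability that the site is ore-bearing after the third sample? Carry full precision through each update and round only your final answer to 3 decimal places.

0.633

Apply Bayes' rule sequentially, carrying P(ore) forward.
After 'background': P(ore) = 0.1·0.9000 / (0.1·0.9000 + 0.25·0.1000) ≈ 0.7826
After 'anomalous': P(ore) = 0.9·0.7826 / (0.9·0.7826 + 0.75·0.2174) ≈ 0.8120
After 'background': P(ore) = 0.1·0.8120 / (0.1·0.8120 + 0.25·0.1880) ≈ 0.6334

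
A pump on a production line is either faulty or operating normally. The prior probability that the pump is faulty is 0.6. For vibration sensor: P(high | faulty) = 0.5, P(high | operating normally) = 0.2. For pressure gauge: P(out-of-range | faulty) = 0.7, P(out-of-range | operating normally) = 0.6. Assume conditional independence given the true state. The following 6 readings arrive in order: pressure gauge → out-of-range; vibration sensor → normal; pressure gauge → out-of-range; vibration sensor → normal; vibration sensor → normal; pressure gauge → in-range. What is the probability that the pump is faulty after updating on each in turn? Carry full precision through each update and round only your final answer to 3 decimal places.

After pressure gauge='out-of-range': P(faulty) = 0.7·0.6000 / (0.7·0.6000 + 0.6·0.4000) ≈ 0.6364
After vibration sensor='normal': P(faulty) = 0.5·0.6364 / (0.5·0.6364 + 0.8·0.3636) ≈ 0.5224
After pressure gauge='out-of-range': P(faulty) = 0.7·0.5224 / (0.7·0.5224 + 0.6·0.4776) ≈ 0.5606
After vibration sensor='normal': P(faulty) = 0.5·0.5606 / (0.5·0.5606 + 0.8·0.4394) ≈ 0.4437
After vibration sensor='normal': P(faulty) = 0.5·0.4437 / (0.5·0.4437 + 0.8·0.5563) ≈ 0.3326
After pressure gauge='in-range': P(faulty) = 0.3·0.3326 / (0.3·0.3326 + 0.4·0.6674) ≈ 0.2721

0.272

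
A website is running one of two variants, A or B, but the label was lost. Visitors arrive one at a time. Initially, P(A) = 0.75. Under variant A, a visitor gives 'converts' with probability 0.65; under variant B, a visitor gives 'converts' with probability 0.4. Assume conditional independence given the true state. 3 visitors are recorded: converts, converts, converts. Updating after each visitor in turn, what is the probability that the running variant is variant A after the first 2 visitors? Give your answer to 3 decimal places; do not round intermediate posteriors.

0.888

Each posterior becomes the prior for the next update.
After 'converts': P(A) = 0.65·0.7500 / (0.65·0.7500 + 0.4·0.2500) ≈ 0.8298
After 'converts': P(A) = 0.65·0.8298 / (0.65·0.8298 + 0.4·0.1702) ≈ 0.8879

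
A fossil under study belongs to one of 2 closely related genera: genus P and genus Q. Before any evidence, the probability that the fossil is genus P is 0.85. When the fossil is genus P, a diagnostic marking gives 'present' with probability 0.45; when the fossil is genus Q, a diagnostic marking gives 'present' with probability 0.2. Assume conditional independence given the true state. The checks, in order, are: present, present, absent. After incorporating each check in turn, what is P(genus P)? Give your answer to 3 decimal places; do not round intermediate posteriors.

After 'present': P(genus P) = 0.45·0.8500 / (0.45·0.8500 + 0.2·0.1500) ≈ 0.9273
After 'present': P(genus P) = 0.45·0.9273 / (0.45·0.9273 + 0.2·0.0727) ≈ 0.9663
After 'absent': P(genus P) = 0.55·0.9663 / (0.55·0.9663 + 0.8·0.0337) ≈ 0.9517

0.952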